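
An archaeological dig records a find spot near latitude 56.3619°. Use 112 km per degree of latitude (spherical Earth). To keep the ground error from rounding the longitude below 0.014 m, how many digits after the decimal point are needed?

7

At 56.3619° one degree of longitude covers 112000 × cos 56.3619° ≈ 112000 × 0.5539 ≈ 62041.9 m.
N decimal places → at most half a unit in the last place, 0.5 × 10⁻ᴺ° = 62041.9/2 × 10⁻ᴺ m.
Setting 31020.9 × 10⁻ᴺ ≤ 0.014 gives 10ᴺ ≥ 2.216e+06, i.e. N ≥ 6.35.
N = 6 would give 0.031 m (too coarse); N = 7 gives 0.0031 m ≤ 0.014 m.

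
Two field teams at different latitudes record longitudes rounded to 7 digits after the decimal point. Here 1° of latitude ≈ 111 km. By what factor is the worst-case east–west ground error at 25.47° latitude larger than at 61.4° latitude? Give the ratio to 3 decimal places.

Rounding to 7 decimal places leaves the longitude within ±5e-08° of the true value.
At 25.47°: 5e-08° × 111000 × cos 25.47° = 5e-08 × 111000 × 0.9028 ≈ 0.0050106 m.
At 61.4°: 5e-08° × 111000 × cos 61.4° = 5e-08 × 111000 × 0.4787 ≈ 0.0026567 m.
Ratio: 0.0050106 / 0.0026567 = cos 25.47° / cos 61.4° ≈ 1.8860.

1.886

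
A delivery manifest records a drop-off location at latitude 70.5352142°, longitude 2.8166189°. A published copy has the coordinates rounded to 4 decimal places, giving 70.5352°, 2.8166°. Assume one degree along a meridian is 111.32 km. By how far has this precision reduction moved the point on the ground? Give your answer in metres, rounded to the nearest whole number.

The latitude changed by +0.0000142° and the longitude by +0.0000189°.
N–S: 0.0000142° × 111320 m/° = 1.58074 m.
East–west at this latitude: 0.0000189° × 111320 × cos 70.5352° ≈ 0.0000189 × 37094.9 = 0.701094 m.
Hypotenuse of the two orthogonal shifts: √(1.58074² + 0.701094²) = 1.72924 m.

2 metres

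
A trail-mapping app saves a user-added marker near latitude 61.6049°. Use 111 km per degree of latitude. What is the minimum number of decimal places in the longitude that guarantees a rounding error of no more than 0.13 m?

6 decimal places

At 61.6049° one degree of longitude covers 111000 × cos 61.6049° ≈ 111000 × 0.4755 ≈ 52785.9 m.
Rounding to N decimal places gives at most 0.5 × 10⁻ᴺ degrees of error, i.e. 0.5 × 10⁻ᴺ × 52785.9 m.
Setting 26393 × 10⁻ᴺ ≤ 0.13 gives 10ᴺ ≥ 2.03e+05, i.e. N ≥ 5.31.
At 5 places the error can reach 0.264 m, but 6 places keeps it to 0.0264 m.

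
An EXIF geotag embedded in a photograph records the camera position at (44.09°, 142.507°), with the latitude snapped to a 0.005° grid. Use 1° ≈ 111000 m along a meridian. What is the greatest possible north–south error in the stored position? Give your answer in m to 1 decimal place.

277.5 m

With a 0.005° grid the true value lies within half a step, ±0.005°/2 = ±0.0025°, of the stored one.
So the N–S error is at most 0.0025 × 111000 = 277.5 m.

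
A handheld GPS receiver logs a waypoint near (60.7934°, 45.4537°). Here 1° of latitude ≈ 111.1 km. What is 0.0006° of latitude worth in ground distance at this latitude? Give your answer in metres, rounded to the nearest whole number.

67 metres

Along a meridian 0.0006° is 0.0006 × 111100 = 66.66 m.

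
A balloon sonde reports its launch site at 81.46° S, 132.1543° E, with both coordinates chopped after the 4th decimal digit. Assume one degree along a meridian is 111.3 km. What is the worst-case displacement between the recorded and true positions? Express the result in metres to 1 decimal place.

Truncating at 4 decimal places can drop up to a full unit in the last place, so each coordinate may be off by as much as 0.0001°.
N–S: 0.0001° × 111300 m/° = 11.13 m.
East–west component at 81.46°: 0.0001° × 111300 × cos 81.46° ≈ 0.0001 × 16528 ≈ 1.6528 m.
The two errors are perpendicular, so the maximum displacement is √(11.13² + 1.6528²) ≈ 11.2521 m.

11.3 metres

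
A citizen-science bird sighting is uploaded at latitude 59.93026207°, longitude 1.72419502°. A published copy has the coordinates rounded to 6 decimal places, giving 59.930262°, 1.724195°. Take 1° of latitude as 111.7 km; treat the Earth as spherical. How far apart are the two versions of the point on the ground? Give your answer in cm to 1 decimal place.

0.8 cm

Δlat = 59.93026207 − 59.930262 = +0.00000007°; Δlon = 1.72419502 − 1.724195 = +0.00000002°.
North–south shift: 0.00000007 × 111700 = 0.007819 m.
E–W at 59.9303°: 0.00000002° × 111700 × cos 59.9303° = 0.00000002 × 111700 × 0.5011 ≈ 0.00111935 m.
Distance: √(0.007819² + 0.00111935²) ≈ 0.00789872 m.
That is 0.00789872 m = 0.78987 cm.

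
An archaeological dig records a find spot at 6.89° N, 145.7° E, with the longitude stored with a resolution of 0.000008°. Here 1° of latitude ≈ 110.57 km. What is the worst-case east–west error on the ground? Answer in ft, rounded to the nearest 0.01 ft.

With a 0.000008° grid the true value lies within half a step, ±0.000008°/2 = ±4e-06°, of the stored one.
At latitude 6.89° a degree of longitude spans 110570 m × cos 6.89° = 110570 × 0.9928 ≈ 109771 m.
So at most 4e-06° × 109771 ≈ 0.439086 m east–west.
In feet: 0.439086 m ÷ 0.3048 ≈ 1.4406 ft.

1.44 ft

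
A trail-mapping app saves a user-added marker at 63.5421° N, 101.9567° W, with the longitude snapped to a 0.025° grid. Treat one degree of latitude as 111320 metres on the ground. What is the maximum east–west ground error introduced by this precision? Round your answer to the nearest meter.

620 meters

With a 0.025° grid the true value lies within half a step, ±0.025°/2 = ±0.0125°, of the stored one.
At latitude 63.5421° a degree of longitude spans 111320 m × cos 63.5421° = 111320 × 0.4455 ≈ 49597.5 m.
So at most 0.0125° × 49597.5 ≈ 619.969 m east–west.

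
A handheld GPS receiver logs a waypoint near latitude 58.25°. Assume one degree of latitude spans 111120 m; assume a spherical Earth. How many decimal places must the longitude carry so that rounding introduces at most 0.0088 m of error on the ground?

7 decimal places

At 58.25° one degree of longitude covers 111120 × cos 58.25° ≈ 111120 × 0.5262 ≈ 58472.9 m.
With N decimal places the half-ulp bound is 0.5·10⁻ᴺ°, or 0.5·10⁻ᴺ × 58472.9 m on the ground.
Need 0.5 × 58472.9 × 10⁻ᴺ ≤ 0.0088 → 10⁻ᴺ ≤ 3.010e-07, so N ≥ 6.52.
At 6 places the error can reach 0.0292 m, but 7 places keeps it to 0.00292 m.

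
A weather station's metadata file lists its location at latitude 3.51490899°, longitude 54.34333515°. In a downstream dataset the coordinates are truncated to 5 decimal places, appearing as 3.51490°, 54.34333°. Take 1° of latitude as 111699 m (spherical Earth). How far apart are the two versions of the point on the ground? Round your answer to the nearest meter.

1 meters

Δlat = 3.51490899 − 3.51490 = +0.00000899°; Δlon = 54.34333515 − 54.34333 = +0.00000515°.
North–south shift: 0.00000899 × 111699 = 1.00417 m.
E–W at 3.5149°: 0.00000515° × 111699 × cos 3.5149° = 0.00000515 × 111699 × 0.9981 ≈ 0.574168 m.
Distance: √(1.00417² + 0.574168²) ≈ 1.15673 m.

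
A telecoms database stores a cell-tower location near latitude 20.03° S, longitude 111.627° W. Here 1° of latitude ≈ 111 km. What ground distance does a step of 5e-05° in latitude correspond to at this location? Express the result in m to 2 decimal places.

5.55 m

Along a meridian 5e-05° is 5e-05 × 111000 = 5.55 m.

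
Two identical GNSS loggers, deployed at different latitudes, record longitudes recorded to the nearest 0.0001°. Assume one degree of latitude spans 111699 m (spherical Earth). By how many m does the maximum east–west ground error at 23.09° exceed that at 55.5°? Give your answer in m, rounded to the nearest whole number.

Rounding to 4 decimal places leaves the longitude within ±5e-05° of the true value.
At 23.09°: 5e-05° × 111699 × cos 23.09° = 5e-05 × 111699 × 0.9199 ≈ 5.1375 m.
Error at 55.5° = 5e-05° × 111699 × cos 55.5° ≈ 5.585 × 0.5664 = 3.1634 m.
Difference: 5.1375 − 3.1634 = 1.9742 m.

2 m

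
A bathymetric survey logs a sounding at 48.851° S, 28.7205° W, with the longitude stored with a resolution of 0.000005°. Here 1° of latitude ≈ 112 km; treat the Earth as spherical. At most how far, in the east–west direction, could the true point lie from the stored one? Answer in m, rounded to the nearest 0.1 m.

With a 0.000005° grid the true value lies within half a step, ±0.000005°/2 = ±2.5e-06°, of the stored one.
Parallels shrink by cos φ, so at 48.851° a degree of longitude is 112000 × 0.6580 ≈ 73698.2 m.
East–west error: 2.5e-06° × 73698.2 m/° ≈ 0.184245 m.

0.2 m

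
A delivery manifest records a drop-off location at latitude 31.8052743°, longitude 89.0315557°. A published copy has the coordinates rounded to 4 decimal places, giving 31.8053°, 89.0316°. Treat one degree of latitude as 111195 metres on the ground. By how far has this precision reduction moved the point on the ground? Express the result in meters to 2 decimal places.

The latitude changed by -0.0000257° and the longitude by -0.0000443°.
N–S: -0.0000257° × 111195 m/° = -2.85771 m.
E–W at 31.8053°: -0.0000443° × 111195 × cos 31.8053° = -0.0000443 × 111195 × 0.8498 ≈ -4.18628 m.
Combined displacement = (2.85771² + 4.18628²)^½ ≈ 5.06867 m.

5.07 meters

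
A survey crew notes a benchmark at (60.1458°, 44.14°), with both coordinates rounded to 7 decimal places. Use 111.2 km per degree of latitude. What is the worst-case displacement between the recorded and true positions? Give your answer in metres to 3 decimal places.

0.006 metres

Rounding to 7 decimal places leaves each coordinate within ±5e-08° of the true value.
North–south component: 5e-08° × 111200 = 0.00556 m.
E–W at 60.1458°: 5e-08° × 111200 × cos 60.1458° = 5e-08 × 111200 × 0.4978 ≈ 0.00276774 m.
Worst case both components are at the extreme and orthogonal: √(0.00556² + 0.00276774²) ≈ 0.00621079 m.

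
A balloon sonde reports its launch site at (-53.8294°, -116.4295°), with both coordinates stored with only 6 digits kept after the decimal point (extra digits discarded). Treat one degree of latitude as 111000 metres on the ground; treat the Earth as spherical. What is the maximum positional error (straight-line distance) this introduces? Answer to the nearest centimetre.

13 centimetres

Truncating at 6 decimal places can drop up to a full unit in the last place, so each coordinate may be off by as much as 1e-06°.
N–S: 1e-06° × 111000 m/° = 0.111 m.
East–west component at 53.8294°: 1e-06° × 111000 × cos 53.8294° ≈ 1e-06 × 65511.3 ≈ 0.0655113 m.
Worst case both components are at the extreme and orthogonal: √(0.111² + 0.0655113²) ≈ 0.12889 m.
That is 0.12889 m = 12.889 cm.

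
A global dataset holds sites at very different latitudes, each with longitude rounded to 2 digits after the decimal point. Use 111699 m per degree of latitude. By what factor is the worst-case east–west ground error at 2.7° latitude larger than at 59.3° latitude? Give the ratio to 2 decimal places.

Rounding to 2 decimal places leaves the longitude within ±0.005° of the true value.
At 2.7°: 0.005° × 111699 × cos 2.7° = 0.005 × 111699 × 0.9989 ≈ 557.88 m.
At 59.3°: 0.005° × 111699 × cos 59.3° = 0.005 × 111699 × 0.5105 ≈ 285.14 m.
Ratio: 557.88 / 285.14 = cos 2.7° / cos 59.3° ≈ 1.9565.

1.96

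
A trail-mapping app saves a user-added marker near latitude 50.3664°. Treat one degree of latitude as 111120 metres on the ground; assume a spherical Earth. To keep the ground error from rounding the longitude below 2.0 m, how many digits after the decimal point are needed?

At 50.3664° one degree of longitude covers 111120 × cos 50.3664° ≈ 111120 × 0.6379 ≈ 70880.8 m.
Rounding to N decimal places gives at most 0.5 × 10⁻ᴺ degrees of error, i.e. 0.5 × 10⁻ᴺ × 70880.8 m.
Setting 35440.4 × 10⁻ᴺ ≤ 2.0 gives 10ᴺ ≥ 1.772e+04, i.e. N ≥ 4.25.
So 5 decimal places suffice (0.354 m); 4 would allow up to 3.54 m.

5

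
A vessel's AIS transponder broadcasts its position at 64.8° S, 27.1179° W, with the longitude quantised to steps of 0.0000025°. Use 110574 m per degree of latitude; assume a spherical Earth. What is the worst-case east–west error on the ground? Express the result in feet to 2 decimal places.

0.19 feet

With a 0.0000025° grid the true value lies within half a step, ±0.0000025°/2 = ±1.25e-06°, of the stored one.
One degree of longitude at 64.8° is 110574 × cos 64.8° ≈ 110574 × 0.4258 = 47080.1 m.
Maximum E–W displacement: 1.25e-06 × 47080.1 = 0.0588501 m.
Converting: 0.0588501 m × 3.2808 ft/m ≈ 0.19308 ft.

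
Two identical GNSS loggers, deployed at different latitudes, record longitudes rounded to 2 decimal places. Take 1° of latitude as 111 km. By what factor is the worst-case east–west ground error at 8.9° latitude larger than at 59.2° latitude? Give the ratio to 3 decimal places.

Rounding to 2 decimal places leaves the longitude within ±0.005° of the true value.
Error at 8.9° = 0.005° × 111000 × cos 8.9° ≈ 555 × 0.9880 = 548.32 m.
Error at 59.2° = 0.005° × 111000 × cos 59.2° ≈ 555 × 0.5120 = 284.18 m.
The ratio reduces to cos 8.9° / cos 59.2° = 0.9880/0.5120 ≈ 1.9294.

1.929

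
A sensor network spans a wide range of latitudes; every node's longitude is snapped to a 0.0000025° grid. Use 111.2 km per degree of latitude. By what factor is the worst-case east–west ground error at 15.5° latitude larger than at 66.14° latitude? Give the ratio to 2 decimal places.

2.38

With a 0.0000025° grid the true value lies within half a step, ±0.0000025°/2 = ±1.25e-06°, of the stored one.
At 15.5°: 1.25e-06° × 111200 × cos 15.5° = 1.25e-06 × 111200 × 0.9636 ≈ 0.13394 m.
Error at 66.14° = 1.25e-06° × 111200 × cos 66.14° ≈ 0.139 × 0.4045 = 0.056226 m.
Ratio: 0.13394 / 0.056226 = cos 15.5° / cos 66.14° ≈ 2.3823.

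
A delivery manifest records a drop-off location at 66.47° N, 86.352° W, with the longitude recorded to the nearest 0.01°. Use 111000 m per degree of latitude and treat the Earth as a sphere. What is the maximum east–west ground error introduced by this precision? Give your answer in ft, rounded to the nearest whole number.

Rounding to 2 decimal places leaves the longitude within ±0.005° of the true value.
One degree of longitude at 66.47° is 111000 × cos 66.47° ≈ 111000 × 0.3992 = 44314.4 m.
So at most 0.005° × 44314.4 ≈ 221.572 m east–west.
In feet: 221.572 m ÷ 0.3048 ≈ 726.94 ft.

727 ft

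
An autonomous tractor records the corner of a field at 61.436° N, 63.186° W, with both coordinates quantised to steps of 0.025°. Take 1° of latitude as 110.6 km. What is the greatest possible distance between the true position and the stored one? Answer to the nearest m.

1532 m

With a 0.025° grid the true value lies within half a step, ±0.025°/2 = ±0.0125°, of the stored one.
North–south component: 0.0125° × 110600 = 1382.5 m.
Longitude error → 0.0125 × 110600 × cos 61.436° = 0.0125 × 110600 × 0.4781 ≈ 661.029 m.
The two errors are perpendicular, so the maximum displacement is √(1382.5² + 661.029²) ≈ 1532.41 m.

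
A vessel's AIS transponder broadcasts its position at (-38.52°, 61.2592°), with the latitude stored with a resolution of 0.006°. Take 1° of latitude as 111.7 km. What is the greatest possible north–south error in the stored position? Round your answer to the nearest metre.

335 metres

With a 0.006° grid the true value lies within half a step, ±0.006°/2 = ±0.003°, of the stored one.
Along the meridian that is 0.003° × 111700 m/° = 335.1 m.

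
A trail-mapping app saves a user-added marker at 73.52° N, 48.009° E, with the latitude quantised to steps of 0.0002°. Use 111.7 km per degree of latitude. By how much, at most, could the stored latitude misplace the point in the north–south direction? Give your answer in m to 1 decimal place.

11.2 m

With a 0.0002° grid the true value lies within half a step, ±0.0002°/2 = ±0.0001°, of the stored one.
So the N–S error is at most 0.0001 × 111700 = 11.17 m.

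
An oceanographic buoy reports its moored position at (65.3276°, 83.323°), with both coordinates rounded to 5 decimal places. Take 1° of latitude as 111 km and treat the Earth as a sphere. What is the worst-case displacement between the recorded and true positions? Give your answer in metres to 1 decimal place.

0.6 metres

Rounding to 5 decimal places leaves each coordinate within ±5e-06° of the true value.
N–S: 5e-06° × 111000 m/° = 0.555 m.
E–W at 65.3276°: 5e-06° × 111000 × cos 65.3276° = 5e-06 × 111000 × 0.4174 ≈ 0.231673 m.
The two errors are perpendicular, so the maximum displacement is √(0.555² + 0.231673²) ≈ 0.601413 m.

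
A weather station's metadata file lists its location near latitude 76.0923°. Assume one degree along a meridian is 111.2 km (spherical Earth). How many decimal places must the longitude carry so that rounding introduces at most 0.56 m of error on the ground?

At 76.0923° one degree of longitude covers 111200 × cos 76.0923° ≈ 111200 × 0.2404 ≈ 26727.9 m.
Rounding to N decimal places gives at most 0.5 × 10⁻ᴺ degrees of error, i.e. 0.5 × 10⁻ᴺ × 26727.9 m.
Setting 13363.9 × 10⁻ᴺ ≤ 0.56 gives 10ᴺ ≥ 2.386e+04, i.e. N ≥ 4.38.
N = 4 would give 1.34 m (too coarse); N = 5 gives 0.134 m ≤ 0.56 m.

5 decimal places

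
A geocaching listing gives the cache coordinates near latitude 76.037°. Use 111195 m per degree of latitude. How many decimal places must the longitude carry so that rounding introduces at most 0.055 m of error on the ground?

6 decimal places

At 76.037° one degree of longitude covers 111195 × cos 76.037° ≈ 111195 × 0.2413 ≈ 26830.8 m.
N decimal places → at most half a unit in the last place, 0.5 × 10⁻ᴺ° = 26830.8/2 × 10⁻ᴺ m.
Need 0.5 × 26830.8 × 10⁻ᴺ ≤ 0.055 → 10⁻ᴺ ≤ 4.100e-06, so N ≥ 5.39.
So 6 decimal places suffice (0.0134 m); 5 would allow up to 0.134 m.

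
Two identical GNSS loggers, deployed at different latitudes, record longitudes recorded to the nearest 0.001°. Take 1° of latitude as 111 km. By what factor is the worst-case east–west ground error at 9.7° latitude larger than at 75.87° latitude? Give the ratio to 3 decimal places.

Rounding to 3 decimal places leaves the longitude within ±0.0005° of the true value.
At 9.7°: 0.0005° × 111000 × cos 9.7° = 0.0005 × 111000 × 0.9857 ≈ 54.707 m.
Error at 75.87° = 0.0005° × 111000 × cos 75.87° ≈ 55.5 × 0.2441 = 13.549 m.
Ratio: 54.707 / 13.549 = cos 9.7° / cos 75.87° ≈ 4.0377.

4.038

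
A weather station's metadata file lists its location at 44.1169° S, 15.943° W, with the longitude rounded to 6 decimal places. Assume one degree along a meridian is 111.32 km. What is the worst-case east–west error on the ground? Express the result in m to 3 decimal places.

Rounding to 6 decimal places leaves the longitude within ±5e-07° of the true value.
Parallels shrink by cos φ, so at 44.1169° a degree of longitude is 111320 × 0.7179 ≈ 79919 m.
East–west error: 5e-07° × 79919 m/° ≈ 0.0399595 m.

0.040 m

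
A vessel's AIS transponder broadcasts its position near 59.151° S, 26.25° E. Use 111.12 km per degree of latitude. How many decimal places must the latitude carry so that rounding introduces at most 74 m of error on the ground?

One degree of latitude covers 111120 m.
N decimal places → at most half a unit in the last place, 0.5 × 10⁻ᴺ° = 111120/2 × 10⁻ᴺ m.
Setting 55560 × 10⁻ᴺ ≤ 74 gives 10ᴺ ≥ 750.8, i.e. N ≥ 2.88.
At 2 places the error can reach 556 m, but 3 places keeps it to 55.6 m.

3 decimal places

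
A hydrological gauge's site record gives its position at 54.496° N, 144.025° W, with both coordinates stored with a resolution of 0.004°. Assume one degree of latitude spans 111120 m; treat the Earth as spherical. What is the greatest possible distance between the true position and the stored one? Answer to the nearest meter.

257 meters

With a 0.004° grid the true value lies within half a step, ±0.004°/2 = ±0.002°, of the stored one.
North–south component: 0.002° × 111120 = 222.24 m.
East–west component at 54.496°: 0.002° × 111120 × cos 54.496° ≈ 0.002 × 64534 ≈ 129.068 m.
Combining orthogonally: (222.24² + 129.068²)^½ ≈ 257 m.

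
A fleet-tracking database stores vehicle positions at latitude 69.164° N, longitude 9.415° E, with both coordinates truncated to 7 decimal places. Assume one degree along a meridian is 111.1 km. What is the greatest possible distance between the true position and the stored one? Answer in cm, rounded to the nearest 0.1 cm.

1.2 cm

Truncating at 7 decimal places can drop up to a full unit in the last place, so each coordinate may be off by as much as 1e-07°.
North–south component: 1e-07° × 111100 = 0.01111 m.
Longitude error → 1e-07 × 111100 × cos 69.164° = 1e-07 × 111100 × 0.3557 ≈ 0.00395176 m.
Combining orthogonally: (0.01111² + 0.00395176²)^½ ≈ 0.0117919 m.
That is 0.0117919 m = 1.1792 cm.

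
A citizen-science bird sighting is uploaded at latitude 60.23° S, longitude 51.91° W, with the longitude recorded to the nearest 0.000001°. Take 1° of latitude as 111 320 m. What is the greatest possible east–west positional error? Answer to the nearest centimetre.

3 centimetres

Rounding to 6 decimal places leaves the longitude within ±5e-07° of the true value.
At latitude 60.23° a degree of longitude spans 111320 m × cos 60.23° = 111320 × 0.4965 ≈ 55272.6 m.
East–west error: 5e-07° × 55272.6 m/° ≈ 0.0276363 m.
That is 0.0276363 m = 2.7636 cm.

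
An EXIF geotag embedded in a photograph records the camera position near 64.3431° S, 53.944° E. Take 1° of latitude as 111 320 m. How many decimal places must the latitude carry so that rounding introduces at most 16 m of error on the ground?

4

One degree of latitude covers 111320 m.
With N decimal places the half-ulp bound is 0.5·10⁻ᴺ°, or 0.5·10⁻ᴺ × 111320 m on the ground.
Need 0.5 × 111320 × 10⁻ᴺ ≤ 16 → 10⁻ᴺ ≤ 2.875e-04, so N ≥ 3.54.
N = 3 would give 55.7 m (too coarse); N = 4 gives 5.57 m ≤ 16 m.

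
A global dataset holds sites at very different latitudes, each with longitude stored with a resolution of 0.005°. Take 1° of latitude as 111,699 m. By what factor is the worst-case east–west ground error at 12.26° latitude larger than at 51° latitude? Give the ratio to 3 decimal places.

1.553

With a 0.005° grid the true value lies within half a step, ±0.005°/2 = ±0.0025°, of the stored one.
At 12.26°: 0.0025° × 111699 × cos 12.26° = 0.0025 × 111699 × 0.9772 ≈ 272.88 m.
At 51°: 0.0025° × 111699 × cos 51° = 0.0025 × 111699 × 0.6293 ≈ 175.74 m.
Ratio: 272.88 / 175.74 = cos 12.26° / cos 51° ≈ 1.5528.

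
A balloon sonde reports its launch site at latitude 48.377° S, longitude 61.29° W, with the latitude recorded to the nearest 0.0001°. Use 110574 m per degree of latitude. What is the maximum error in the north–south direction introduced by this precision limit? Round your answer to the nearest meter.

6 meters

Rounding to 4 decimal places leaves the latitude within ±5e-05° of the true value.
So the N–S error is at most 5e-05 × 110574 = 5.5287 m.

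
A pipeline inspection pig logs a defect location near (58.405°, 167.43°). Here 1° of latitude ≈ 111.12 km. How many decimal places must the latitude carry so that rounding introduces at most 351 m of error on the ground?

3 decimal places

One degree of latitude covers 111120 m.
Rounding to N decimal places gives at most 0.5 × 10⁻ᴺ degrees of error, i.e. 0.5 × 10⁻ᴺ × 111120 m.
Setting 55560 × 10⁻ᴺ ≤ 351 gives 10ᴺ ≥ 158.3, i.e. N ≥ 2.20.
At 2 places the error can reach 556 m, but 3 places keeps it to 55.6 m.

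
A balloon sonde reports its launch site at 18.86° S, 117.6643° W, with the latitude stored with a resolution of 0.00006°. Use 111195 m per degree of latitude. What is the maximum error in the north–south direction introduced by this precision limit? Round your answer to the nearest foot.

11 feet

With a 0.00006° grid the true value lies within half a step, ±0.00006°/2 = ±3e-05°, of the stored one.
Along the meridian that is 3e-05° × 111195 m/° = 3.33585 m.
Converting: 3.33585 m × 3.2808 ft/m ≈ 10.944 ft.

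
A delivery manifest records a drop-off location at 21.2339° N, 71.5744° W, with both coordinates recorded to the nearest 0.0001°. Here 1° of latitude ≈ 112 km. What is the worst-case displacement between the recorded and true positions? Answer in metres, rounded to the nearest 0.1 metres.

Rounding to 4 decimal places leaves each coordinate within ±5e-05° of the true value.
Latitude error → 5e-05 × 112000 = 5.6 m along the meridian.
East–west component at 21.2339°: 5e-05° × 112000 × cos 21.2339° ≈ 5e-05 × 104396 ≈ 5.21981 m.
The two errors are perpendicular, so the maximum displacement is √(5.6² + 5.21981²) ≈ 7.65549 m.

7.7 metres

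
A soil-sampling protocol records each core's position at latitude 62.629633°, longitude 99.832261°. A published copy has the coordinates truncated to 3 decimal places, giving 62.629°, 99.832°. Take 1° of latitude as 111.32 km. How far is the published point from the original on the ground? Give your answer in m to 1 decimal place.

71.7 m

The latitude changed by +0.000633° and the longitude by +0.000261°.
North–south shift: 0.000633 × 111320 = 70.4656 m.
E–W at 62.629°: 0.000261° × 111320 × cos 62.629° = 0.000261 × 111320 × 0.4598 ≈ 13.3578 m.
Distance: √(70.4656² + 13.3578²) ≈ 71.7205 m.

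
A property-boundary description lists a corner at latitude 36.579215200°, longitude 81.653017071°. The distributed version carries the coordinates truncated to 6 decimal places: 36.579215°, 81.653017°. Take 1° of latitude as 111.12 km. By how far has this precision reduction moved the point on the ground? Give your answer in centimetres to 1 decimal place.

2.3 centimetres

The latitude changed by +0.000000200° and the longitude by +0.000000071°.
N–S: 0.000000200° × 111120 m/° = 0.022224 m.
E–W at 36.5792°: 0.000000071° × 111120 × cos 36.5792° = 0.000000071 × 111120 × 0.8030 ≈ 0.00633555 m.
Distance: √(0.022224² + 0.00633555²) ≈ 0.0231094 m.
That is 0.0231094 m = 2.3109 cm.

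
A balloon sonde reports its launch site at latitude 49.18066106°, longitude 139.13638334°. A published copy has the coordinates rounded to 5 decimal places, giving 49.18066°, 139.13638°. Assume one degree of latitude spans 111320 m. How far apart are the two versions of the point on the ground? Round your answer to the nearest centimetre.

27 centimetres

The latitude changed by +0.00000106° and the longitude by +0.00000334°.
North–south shift: 0.00000106 × 111320 = 0.117999 m.
E–W at 49.1807°: 0.00000334° × 111320 × cos 49.1807° = 0.00000334 × 111320 × 0.6537 ≈ 0.243043 m.
Distance: √(0.117999² + 0.243043²) ≈ 0.270173 m.
That is 0.270173 m = 27.017 cm.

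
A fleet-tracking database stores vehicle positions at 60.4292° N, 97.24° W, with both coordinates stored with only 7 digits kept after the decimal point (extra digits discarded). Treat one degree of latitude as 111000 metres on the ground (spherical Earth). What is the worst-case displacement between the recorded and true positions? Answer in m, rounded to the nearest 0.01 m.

Truncating at 7 decimal places can drop up to a full unit in the last place, so each coordinate may be off by as much as 1e-07°.
Latitude error → 1e-07 × 111000 = 0.0111 m along the meridian.
E–W at 60.4292°: 1e-07° × 111000 × cos 60.4292° = 1e-07 × 111000 × 0.4935 ≈ 0.00547784 m.
Worst case both components are at the extreme and orthogonal: √(0.0111² + 0.00547784²) ≈ 0.0123781 m.

0.01 m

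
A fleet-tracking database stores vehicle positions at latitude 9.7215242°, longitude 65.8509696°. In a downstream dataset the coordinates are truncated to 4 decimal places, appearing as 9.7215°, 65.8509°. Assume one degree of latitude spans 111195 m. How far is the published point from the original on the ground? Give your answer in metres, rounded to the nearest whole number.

The latitude changed by +0.0000242° and the longitude by +0.0000696°.
North–south shift: 0.0000242 × 111195 = 2.69092 m.
E–W at 9.7215°: 0.0000696° × 111195 × cos 9.7215° = 0.0000696 × 111195 × 0.9856 ≈ 7.62804 m.
Hypotenuse of the two orthogonal shifts: √(2.69092² + 7.62804²) = 8.08876 m.

8 metres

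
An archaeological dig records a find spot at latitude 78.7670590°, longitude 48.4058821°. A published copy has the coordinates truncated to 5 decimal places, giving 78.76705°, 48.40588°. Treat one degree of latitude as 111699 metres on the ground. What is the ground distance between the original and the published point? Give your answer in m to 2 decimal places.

Δlat = 78.7670590 − 78.76705 = +0.0000090°; Δlon = 48.4058821 − 48.40588 = +0.0000021°.
N–S: 0.0000090° × 111699 m/° = 1.00529 m.
East–west at this latitude: 0.0000021° × 111699 × cos 78.767° ≈ 0.0000021 × 21758.8 = 0.0456935 m.
Hypotenuse of the two orthogonal shifts: √(1.00529² + 0.0456935²) = 1.00633 m.

1.01 m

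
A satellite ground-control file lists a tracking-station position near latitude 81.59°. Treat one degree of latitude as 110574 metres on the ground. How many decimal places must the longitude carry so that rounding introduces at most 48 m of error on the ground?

At 81.59° one degree of longitude covers 110574 × cos 81.59° ≈ 110574 × 0.1463 ≈ 16172.1 m.
With N decimal places the half-ulp bound is 0.5·10⁻ᴺ°, or 0.5·10⁻ᴺ × 16172.1 m on the ground.
Setting 8086.04 × 10⁻ᴺ ≤ 48 gives 10ᴺ ≥ 168.5, i.e. N ≥ 2.23.
So 3 decimal places suffice (8.09 m); 2 would allow up to 80.9 m.

3 decimal places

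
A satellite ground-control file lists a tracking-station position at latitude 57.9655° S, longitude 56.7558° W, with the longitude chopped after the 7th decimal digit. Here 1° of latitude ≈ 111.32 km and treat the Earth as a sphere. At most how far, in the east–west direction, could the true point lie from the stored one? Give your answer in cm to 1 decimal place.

0.6 cm

Truncating at 7 decimal places can drop up to a full unit in the last place, so the longitude may be off by as much as 1e-07°.
Parallels shrink by cos φ, so at 57.9655° a degree of longitude is 111320 × 0.5304 ≈ 59047.4 m.
Maximum E–W displacement: 1e-07 × 59047.4 = 0.00590474 m.
That is 0.00590474 m = 0.59047 cm.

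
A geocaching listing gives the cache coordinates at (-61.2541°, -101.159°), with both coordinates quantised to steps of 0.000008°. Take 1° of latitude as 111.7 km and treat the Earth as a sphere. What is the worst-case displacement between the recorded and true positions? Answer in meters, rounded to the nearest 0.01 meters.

With a 0.000008° grid the true value lies within half a step, ±0.000008°/2 = ±4e-06°, of the stored one.
Latitude error → 4e-06 × 111700 = 0.4468 m along the meridian.
Longitude error → 4e-06 × 111700 × cos 61.2541° = 4e-06 × 111700 × 0.4809 ≈ 0.214878 m.
Worst case both components are at the extreme and orthogonal: √(0.4468² + 0.214878²) ≈ 0.495785 m.

0.50 meters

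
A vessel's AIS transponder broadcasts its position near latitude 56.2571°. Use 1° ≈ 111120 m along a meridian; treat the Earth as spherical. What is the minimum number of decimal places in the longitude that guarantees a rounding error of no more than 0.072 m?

At 56.2571° one degree of longitude covers 111120 × cos 56.2571° ≈ 111120 × 0.5555 ≈ 61723.5 m.
N decimal places → at most half a unit in the last place, 0.5 × 10⁻ᴺ° = 61723.5/2 × 10⁻ᴺ m.
Setting 30861.8 × 10⁻ᴺ ≤ 0.072 gives 10ᴺ ≥ 4.286e+05, i.e. N ≥ 5.63.
So 6 decimal places suffice (0.0309 m); 5 would allow up to 0.309 m.

6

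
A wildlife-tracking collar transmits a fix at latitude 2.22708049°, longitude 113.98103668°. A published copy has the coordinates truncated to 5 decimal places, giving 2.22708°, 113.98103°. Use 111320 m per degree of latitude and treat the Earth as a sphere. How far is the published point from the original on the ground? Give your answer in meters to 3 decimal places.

0.745 meters

The latitude changed by +0.00000049° and the longitude by +0.00000668°.
N–S: 0.00000049° × 111320 m/° = 0.0545468 m.
E–W at 2.22708°: 0.00000668° × 111320 × cos 2.22708° = 0.00000668 × 111320 × 0.9992 ≈ 0.743056 m.
Hypotenuse of the two orthogonal shifts: √(0.0545468² + 0.743056²) = 0.745055 m.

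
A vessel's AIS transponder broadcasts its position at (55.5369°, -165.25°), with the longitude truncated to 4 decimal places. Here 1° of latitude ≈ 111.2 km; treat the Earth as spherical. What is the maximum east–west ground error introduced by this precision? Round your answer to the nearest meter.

6 meters

Truncating at 4 decimal places can drop up to a full unit in the last place, so the longitude may be off by as much as 0.0001°.
Parallels shrink by cos φ, so at 55.5369° a degree of longitude is 111200 × 0.5659 ≈ 62925.3 m.
Maximum E–W displacement: 0.0001 × 62925.3 = 6.29253 m.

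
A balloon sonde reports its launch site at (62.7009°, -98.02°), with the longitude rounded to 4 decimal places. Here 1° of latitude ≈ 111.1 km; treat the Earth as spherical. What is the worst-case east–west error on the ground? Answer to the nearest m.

Rounding to 4 decimal places leaves the longitude within ±5e-05° of the true value.
One degree of longitude at 62.7009° is 111100 × cos 62.7009° ≈ 111100 × 0.4586 = 50954.4 m.
So at most 5e-05° × 50954.4 ≈ 2.54772 m east–west.

3 m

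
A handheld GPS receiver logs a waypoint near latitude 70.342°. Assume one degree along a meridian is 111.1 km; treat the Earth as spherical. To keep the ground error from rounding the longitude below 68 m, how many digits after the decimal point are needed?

At 70.342° one degree of longitude covers 111100 × cos 70.342° ≈ 111100 × 0.3364 ≈ 37374.6 m.
With N decimal places the half-ulp bound is 0.5·10⁻ᴺ°, or 0.5·10⁻ᴺ × 37374.6 m on the ground.
Setting 18687.3 × 10⁻ᴺ ≤ 68 gives 10ᴺ ≥ 274.8, i.e. N ≥ 2.44.
N = 2 would give 187 m (too coarse); N = 3 gives 18.7 m ≤ 68 m.

3 decimal places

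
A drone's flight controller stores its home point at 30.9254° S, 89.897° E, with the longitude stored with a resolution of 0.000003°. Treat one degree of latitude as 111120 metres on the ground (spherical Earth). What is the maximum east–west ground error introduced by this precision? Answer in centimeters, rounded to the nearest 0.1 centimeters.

With a 0.000003° grid the true value lies within half a step, ±0.000003°/2 = ±1.5e-06°, of the stored one.
At latitude 30.9254° a degree of longitude spans 111120 m × cos 30.9254° = 111120 × 0.8578 ≈ 95322.9 m.
So at most 1.5e-06° × 95322.9 ≈ 0.142984 m east–west.
That is 0.142984 m = 14.298 cm.

14.3 centimeters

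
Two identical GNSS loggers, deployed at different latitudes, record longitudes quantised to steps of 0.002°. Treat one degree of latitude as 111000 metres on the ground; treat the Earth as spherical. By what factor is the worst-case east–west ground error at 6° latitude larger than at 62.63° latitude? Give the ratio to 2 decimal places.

2.16

With a 0.002° grid the true value lies within half a step, ±0.002°/2 = ±0.001°, of the stored one.
At 6°: 0.001° × 111000 × cos 6° = 0.001 × 111000 × 0.9945 ≈ 110.39 m.
At 62.63°: 0.001° × 111000 × cos 62.63° = 0.001 × 111000 × 0.4597 ≈ 51.031 m.
The ratio reduces to cos 6° / cos 62.63° = 0.9945/0.4597 ≈ 2.1633.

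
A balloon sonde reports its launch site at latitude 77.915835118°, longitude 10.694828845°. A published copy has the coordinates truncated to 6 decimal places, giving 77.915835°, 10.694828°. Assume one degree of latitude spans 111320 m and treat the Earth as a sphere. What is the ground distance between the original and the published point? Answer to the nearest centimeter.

The latitude changed by +0.000000118° and the longitude by +0.000000845°.
N–S: 0.000000118° × 111320 m/° = 0.0131358 m.
E–W at 77.9158°: 0.000000845° × 111320 × cos 77.9158° = 0.000000845 × 111320 × 0.2093 ≈ 0.0196924 m.
Distance: √(0.0131358² + 0.0196924²) ≈ 0.0236715 m.
That is 0.0236715 m = 2.3672 cm.

2 centimeters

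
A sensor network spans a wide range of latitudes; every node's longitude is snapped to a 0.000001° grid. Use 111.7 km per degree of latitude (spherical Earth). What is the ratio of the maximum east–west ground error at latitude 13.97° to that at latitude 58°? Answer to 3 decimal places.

1.831

With a 0.000001° grid the true value lies within half a step, ±0.000001°/2 = ±5e-07°, of the stored one.
At 13.97°: 5e-07° × 111700 × cos 13.97° = 5e-07 × 111700 × 0.9704 ≈ 0.054198 m.
At 58°: 5e-07° × 111700 × cos 58° = 5e-07 × 111700 × 0.5299 ≈ 0.029596 m.
Ratio: 0.054198 / 0.029596 = cos 13.97° / cos 58° ≈ 1.8313.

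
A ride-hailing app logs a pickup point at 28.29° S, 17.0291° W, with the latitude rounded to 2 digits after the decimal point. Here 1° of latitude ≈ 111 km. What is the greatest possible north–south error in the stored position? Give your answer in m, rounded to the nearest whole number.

555 m

Rounding to 2 decimal places leaves the latitude within ±0.005° of the true value.
So the N–S error is at most 0.005 × 111000 = 555 m.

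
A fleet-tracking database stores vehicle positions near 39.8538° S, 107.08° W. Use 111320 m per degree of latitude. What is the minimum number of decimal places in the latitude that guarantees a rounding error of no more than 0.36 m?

6

One degree of latitude covers 111320 m.
With N decimal places the half-ulp bound is 0.5·10⁻ᴺ°, or 0.5·10⁻ᴺ × 111320 m on the ground.
Setting 55660 × 10⁻ᴺ ≤ 0.36 gives 10ᴺ ≥ 1.546e+05, i.e. N ≥ 5.19.
At 5 places the error can reach 0.557 m, but 6 places keeps it to 0.0557 m.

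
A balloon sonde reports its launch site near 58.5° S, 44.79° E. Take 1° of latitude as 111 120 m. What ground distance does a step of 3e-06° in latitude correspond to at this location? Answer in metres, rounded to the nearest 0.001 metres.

Along a meridian 3e-06° is 3e-06 × 111120 = 0.33336 m.

0.333 metres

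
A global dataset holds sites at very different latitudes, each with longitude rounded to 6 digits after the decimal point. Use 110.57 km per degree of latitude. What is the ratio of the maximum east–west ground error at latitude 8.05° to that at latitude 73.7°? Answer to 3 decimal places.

3.528

Rounding to 6 decimal places leaves the longitude within ±5e-07° of the true value.
At 8.05°: 5e-07° × 110570 × cos 8.05° = 5e-07 × 110570 × 0.9901 ≈ 0.05474 m.
Error at 73.7° = 5e-07° × 110570 × cos 73.7° ≈ 0.055285 × 0.2807 = 0.015517 m.
The ratio reduces to cos 8.05° / cos 73.7° = 0.9901/0.2807 ≈ 3.5278.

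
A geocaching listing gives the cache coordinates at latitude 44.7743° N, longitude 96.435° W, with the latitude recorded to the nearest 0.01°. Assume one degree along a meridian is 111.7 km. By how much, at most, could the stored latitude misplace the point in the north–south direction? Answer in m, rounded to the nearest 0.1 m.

Rounding to 2 decimal places leaves the latitude within ±0.005° of the true value.
Along the meridian that is 0.005° × 111700 m/° = 558.5 m.

558.5 m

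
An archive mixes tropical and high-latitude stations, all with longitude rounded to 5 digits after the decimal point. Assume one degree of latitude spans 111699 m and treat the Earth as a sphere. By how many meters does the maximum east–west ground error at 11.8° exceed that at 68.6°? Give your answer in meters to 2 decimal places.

0.34 meters

Rounding to 5 decimal places leaves the longitude within ±5e-06° of the true value.
Error at 11.8° = 5e-06° × 111699 × cos 11.8° ≈ 0.5585 × 0.9789 = 0.54669 m.
Error at 68.6° = 5e-06° × 111699 × cos 68.6° ≈ 0.5585 × 0.3649 = 0.20378 m.
Difference: 0.54669 − 0.20378 = 0.34291 m.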